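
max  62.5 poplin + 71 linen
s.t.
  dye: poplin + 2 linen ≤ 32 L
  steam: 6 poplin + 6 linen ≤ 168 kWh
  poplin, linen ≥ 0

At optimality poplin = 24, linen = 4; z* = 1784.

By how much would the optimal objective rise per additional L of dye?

8.5

Check each constraint at x*: dye 32/32 (tight); steam 168/168 (tight).
From A_Bᵀ y = c: 1·y_dye + 6·y_steam = 62.5; 2·y_dye + 6·y_steam = 71.
This yields shadow prices y_dye = 8.5, y_steam = 9.
Shadow price of dye = 8.5.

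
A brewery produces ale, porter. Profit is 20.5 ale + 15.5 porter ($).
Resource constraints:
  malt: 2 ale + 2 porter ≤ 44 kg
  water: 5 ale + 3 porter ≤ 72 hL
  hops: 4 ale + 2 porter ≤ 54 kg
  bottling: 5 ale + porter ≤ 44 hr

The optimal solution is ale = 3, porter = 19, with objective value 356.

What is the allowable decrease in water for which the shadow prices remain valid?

6

Binding constraints: malt, water. The basis is B = [[2,2],[5,3]] with det -4.
Per unit decrease in water, x* moves by d = (-0.5, 0.5).
The basis stays optimal until ale reaches 0; allowable decrease = 6 hL.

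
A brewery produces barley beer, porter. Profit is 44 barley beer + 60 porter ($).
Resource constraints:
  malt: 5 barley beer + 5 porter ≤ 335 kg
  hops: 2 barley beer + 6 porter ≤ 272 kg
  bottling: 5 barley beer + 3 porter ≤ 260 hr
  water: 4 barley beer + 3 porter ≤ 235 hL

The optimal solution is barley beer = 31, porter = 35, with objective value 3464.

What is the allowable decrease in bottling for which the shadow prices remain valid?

Binding constraints: hops, bottling. The basis is B = [[2,6],[5,3]] with det -24.
Per unit decrease in bottling, x* moves by d = (-0.25, 0.0833).
The basis stays optimal until barley beer reaches 0; allowable decrease = 124 hr.

124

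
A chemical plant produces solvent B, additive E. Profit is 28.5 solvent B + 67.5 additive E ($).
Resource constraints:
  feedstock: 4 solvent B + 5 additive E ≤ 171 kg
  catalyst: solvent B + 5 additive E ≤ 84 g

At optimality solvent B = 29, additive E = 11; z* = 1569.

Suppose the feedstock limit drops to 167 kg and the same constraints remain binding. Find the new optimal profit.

1549

Check each constraint at x*: feedstock 171/171 (tight); catalyst 84/84 (tight).
From A_Bᵀ y = c: 4·y_feedstock + 1·y_catalyst = 28.5; 5·y_feedstock + 5·y_catalyst = 67.5.
→ y_feedstock = 5 and y_catalyst = 8.5.
Δz = y_feedstock·Δb = 5 × (-4) = -20, so new z* = 1569 − 20 = 1549.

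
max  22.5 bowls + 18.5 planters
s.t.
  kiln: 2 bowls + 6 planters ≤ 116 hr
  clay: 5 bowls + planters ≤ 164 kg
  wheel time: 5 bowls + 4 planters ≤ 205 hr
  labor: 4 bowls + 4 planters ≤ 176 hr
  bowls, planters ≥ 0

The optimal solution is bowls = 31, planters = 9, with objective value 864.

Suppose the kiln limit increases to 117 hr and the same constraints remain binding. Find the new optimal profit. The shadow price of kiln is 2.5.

Δb = 1, so new z* = 864 + (2.5)·(1) = 864 + 2.5 = 866.5.

866.5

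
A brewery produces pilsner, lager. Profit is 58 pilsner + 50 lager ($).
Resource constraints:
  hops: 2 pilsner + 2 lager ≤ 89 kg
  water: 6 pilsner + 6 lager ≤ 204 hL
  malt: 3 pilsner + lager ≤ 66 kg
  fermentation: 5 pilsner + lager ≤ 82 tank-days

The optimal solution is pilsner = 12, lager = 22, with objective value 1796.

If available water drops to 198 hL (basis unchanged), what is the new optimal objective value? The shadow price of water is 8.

1748

Δb = -6, so new z* = 1796 + (8)·(-6) = 1796 − 48 = 1748.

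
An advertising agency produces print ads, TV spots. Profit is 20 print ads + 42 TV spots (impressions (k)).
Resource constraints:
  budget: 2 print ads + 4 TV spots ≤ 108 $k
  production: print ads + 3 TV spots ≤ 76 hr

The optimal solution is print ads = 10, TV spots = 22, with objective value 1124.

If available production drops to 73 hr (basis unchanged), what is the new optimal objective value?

1118

Check each constraint at x*: budget 108/108 (tight); production 76/76 (tight).
The binding rows give the dual system: 2·y_budget + 1·y_production = 20 and 4·y_budget + 3·y_production = 42.
This yields shadow prices y_budget = 9, y_production = 2.
Δz = y_production·Δb = 2 × (-3) = -6, so new z* = 1124 − 6 = 1118.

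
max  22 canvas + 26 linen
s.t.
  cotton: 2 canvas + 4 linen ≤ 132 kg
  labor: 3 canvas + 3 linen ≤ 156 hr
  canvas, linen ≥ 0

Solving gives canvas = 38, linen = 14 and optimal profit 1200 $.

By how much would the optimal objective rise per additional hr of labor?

6

Check each constraint at x*: cotton 132/132 (tight); labor 156/156 (tight).
The binding rows give the dual system: 2·y_cotton + 3·y_labor = 22 and 4·y_cotton + 3·y_labor = 26.
Solving: y_cotton = 2, y_labor = 6.
Shadow price of labor = 6.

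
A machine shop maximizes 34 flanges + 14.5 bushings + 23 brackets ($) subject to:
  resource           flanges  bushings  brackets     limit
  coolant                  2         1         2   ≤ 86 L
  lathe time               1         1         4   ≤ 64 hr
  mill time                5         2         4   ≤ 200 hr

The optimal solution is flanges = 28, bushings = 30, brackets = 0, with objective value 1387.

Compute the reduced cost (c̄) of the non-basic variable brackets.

Binding: coolant and mill time. Non-binding: lathe time (6 unused).
By complementary slackness, y = 0 for the non-binding constraint.
From A_Bᵀ y = c: 2·y_coolant + 5·y_mill time = 34; 1·y_coolant + 2·y_mill time = 14.5.
Solving: y_coolant = 4.5, y_mill time = 5.
Reduced cost of brackets: c₃ − yᵀa₃ = 23 − (4.5·2 + 5·4) = 23 − 29 = -6.

-6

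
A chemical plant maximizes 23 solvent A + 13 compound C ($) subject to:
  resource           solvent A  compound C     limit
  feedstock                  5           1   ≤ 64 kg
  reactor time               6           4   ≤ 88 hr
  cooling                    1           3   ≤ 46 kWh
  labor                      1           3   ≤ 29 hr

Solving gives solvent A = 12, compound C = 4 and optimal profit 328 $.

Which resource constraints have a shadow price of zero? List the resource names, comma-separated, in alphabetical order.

feedstock: 64/64 (binding)
reactor time: 88/88 (binding)
cooling: 24/46 (slack 22)
labor: 24/29 (slack 5)
By complementary slackness, a constraint with positive slack has shadow price 0 → cooling, labor.

cooling, labor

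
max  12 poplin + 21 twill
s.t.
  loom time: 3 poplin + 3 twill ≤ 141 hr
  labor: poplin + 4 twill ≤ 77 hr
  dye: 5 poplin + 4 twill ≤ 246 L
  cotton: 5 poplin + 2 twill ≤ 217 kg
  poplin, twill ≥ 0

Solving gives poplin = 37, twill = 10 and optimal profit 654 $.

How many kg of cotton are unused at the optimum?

cotton used = 5·37 + 2·10 = 205; slack = 217 − 205 = 12.

12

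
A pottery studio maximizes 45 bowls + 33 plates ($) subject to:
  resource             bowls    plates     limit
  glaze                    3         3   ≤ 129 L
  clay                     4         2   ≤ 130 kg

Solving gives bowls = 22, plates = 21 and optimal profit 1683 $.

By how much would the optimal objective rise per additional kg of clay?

6

Both glaze and clay are binding at x*.
From A_Bᵀ y = c: 3·y_glaze + 4·y_clay = 45; 3·y_glaze + 2·y_clay = 33.
Solving: y_glaze = 7, y_clay = 6.
Shadow price of clay = 6.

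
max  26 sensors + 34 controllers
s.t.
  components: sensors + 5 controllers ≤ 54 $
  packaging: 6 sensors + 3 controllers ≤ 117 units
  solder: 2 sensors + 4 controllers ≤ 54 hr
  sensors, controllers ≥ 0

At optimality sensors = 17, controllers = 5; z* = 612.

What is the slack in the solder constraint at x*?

solder used = 2·17 + 4·5 = 54; slack = 54 − 54 = 0.

0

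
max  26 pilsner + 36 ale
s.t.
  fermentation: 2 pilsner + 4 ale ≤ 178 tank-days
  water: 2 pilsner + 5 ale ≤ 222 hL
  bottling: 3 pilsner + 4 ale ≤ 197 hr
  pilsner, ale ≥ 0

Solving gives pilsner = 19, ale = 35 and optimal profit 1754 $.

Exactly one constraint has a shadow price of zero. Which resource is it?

fermentation: 178/178 (binding)
water: 213/222 (slack 9)
bottling: 197/197 (binding)
By complementary slackness, a constraint with positive slack has shadow price 0 → water.

water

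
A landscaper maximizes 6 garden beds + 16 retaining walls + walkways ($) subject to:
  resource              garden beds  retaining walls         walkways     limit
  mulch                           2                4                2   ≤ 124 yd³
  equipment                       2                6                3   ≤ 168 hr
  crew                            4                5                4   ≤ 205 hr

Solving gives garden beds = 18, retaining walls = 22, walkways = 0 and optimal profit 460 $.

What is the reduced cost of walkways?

-7

Binding: mulch and equipment. Non-binding: crew (23 unused).
Slack constraints have shadow price 0 (complementary slackness).
From A_Bᵀ y = c: 2·y_mulch + 2·y_equipment = 6; 4·y_mulch + 6·y_equipment = 16.
This yields shadow prices y_mulch = 1, y_equipment = 2.
Reduced cost of walkways: c₃ − yᵀa₃ = 1 − (1·2 + 2·3) = 1 − 8 = -7.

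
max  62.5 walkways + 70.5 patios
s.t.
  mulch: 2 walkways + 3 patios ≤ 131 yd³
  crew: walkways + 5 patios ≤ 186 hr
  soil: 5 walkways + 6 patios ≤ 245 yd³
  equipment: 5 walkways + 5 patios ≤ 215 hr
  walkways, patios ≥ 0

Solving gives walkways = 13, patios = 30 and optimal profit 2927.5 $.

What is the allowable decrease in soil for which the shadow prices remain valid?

30

Binding constraints: soil, equipment. The basis is B = [[5,6],[5,5]] with det -5.
Per unit decrease in soil, x* moves by d = (1, -1).
The basis stays optimal until patios reaches 0; allowable decrease = 30 yd³.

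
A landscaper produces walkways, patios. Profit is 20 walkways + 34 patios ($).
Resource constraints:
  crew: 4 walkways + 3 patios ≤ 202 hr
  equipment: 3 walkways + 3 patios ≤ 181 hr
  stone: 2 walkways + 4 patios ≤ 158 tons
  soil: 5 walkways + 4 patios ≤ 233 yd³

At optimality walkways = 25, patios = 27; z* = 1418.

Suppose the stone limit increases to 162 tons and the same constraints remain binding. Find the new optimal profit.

1448

Binding: stone and soil. Non-binding: crew (21 unused), equipment (25 unused).
Slack constraints have shadow price 0 (complementary slackness).
Dual feasibility on the basic columns requires 2·y_stone + 5·y_soil = 20, 4·y_stone + 4·y_soil = 34.
→ y_stone = 7.5 and y_soil = 1.
Δz = y_stone·Δb = 7.5 × (4) = 30, so new z* = 1418 + 30 = 1448.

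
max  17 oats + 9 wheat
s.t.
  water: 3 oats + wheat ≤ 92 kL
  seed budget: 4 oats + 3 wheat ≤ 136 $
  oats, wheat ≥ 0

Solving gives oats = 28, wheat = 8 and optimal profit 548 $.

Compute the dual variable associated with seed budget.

2

At the optimum: water uses 92 of 92 (binding); seed budget uses 136 of 136 (binding).
The binding rows give the dual system: 3·y_water + 4·y_seed budget = 17 and 1·y_water + 3·y_seed budget = 9.
→ y_water = 3 and y_seed budget = 2.
Shadow price of seed budget = 2.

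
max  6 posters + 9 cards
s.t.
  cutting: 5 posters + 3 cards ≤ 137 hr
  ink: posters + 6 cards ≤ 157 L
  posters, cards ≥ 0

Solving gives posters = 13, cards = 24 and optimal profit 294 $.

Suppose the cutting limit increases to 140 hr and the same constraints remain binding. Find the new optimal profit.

297

At the optimum: cutting uses 137 of 137 (binding); ink uses 157 of 157 (binding).
The binding rows give the dual system: 5·y_cutting + 1·y_ink = 6 and 3·y_cutting + 6·y_ink = 9.
Solving: y_cutting = 1, y_ink = 1.
Δz = y_cutting·Δb = 1 × (3) = 3, so new z* = 294 + 3 = 297.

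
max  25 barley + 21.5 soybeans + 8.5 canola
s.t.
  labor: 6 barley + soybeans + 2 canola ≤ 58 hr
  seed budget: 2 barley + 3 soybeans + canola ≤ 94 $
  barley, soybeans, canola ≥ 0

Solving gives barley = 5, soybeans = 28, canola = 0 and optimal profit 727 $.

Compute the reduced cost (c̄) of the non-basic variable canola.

At the optimum: labor uses 58 of 58 (binding); seed budget uses 94 of 94 (binding).
The binding rows give the dual system: 6·y_labor + 2·y_seed budget = 25 and 1·y_labor + 3·y_seed budget = 21.5.
This yields shadow prices y_labor = 2, y_seed budget = 6.5.
Reduced cost of canola: c₃ − yᵀa₃ = 8.5 − (2·2 + 6.5·1) = 8.5 − 10.5 = -2.

-2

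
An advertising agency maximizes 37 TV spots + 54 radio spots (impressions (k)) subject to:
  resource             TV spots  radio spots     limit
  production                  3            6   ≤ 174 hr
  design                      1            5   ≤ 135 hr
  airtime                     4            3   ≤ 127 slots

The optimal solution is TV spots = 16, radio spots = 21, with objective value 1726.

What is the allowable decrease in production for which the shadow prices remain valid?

78.75

Binding constraints: production, airtime. The basis is B = [[3,6],[4,3]] with det -15.
Per unit decrease in production, x* moves by d = (0.2, -0.2667).
The basis stays optimal until radio spots reaches 0; allowable decrease = 78.75 hr.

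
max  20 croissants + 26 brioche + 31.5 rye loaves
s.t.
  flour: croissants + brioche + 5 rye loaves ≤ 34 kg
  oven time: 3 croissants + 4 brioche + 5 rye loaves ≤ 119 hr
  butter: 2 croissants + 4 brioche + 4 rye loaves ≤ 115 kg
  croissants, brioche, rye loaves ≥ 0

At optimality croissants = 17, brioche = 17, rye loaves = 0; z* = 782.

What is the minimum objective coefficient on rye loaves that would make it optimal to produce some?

Check each constraint at x*: flour 34/34 (tight); oven time 119/119 (tight); butter 102/115 (slack 13).
By complementary slackness, y = 0 for the non-binding constraint.
From A_Bᵀ y = c: 1·y_flour + 3·y_oven time = 20; 1·y_flour + 4·y_oven time = 26.
→ y_flour = 2 and y_oven time = 6.
rye loaves enters the basis when its profit ≥ yᵀa₃ = 2·5 + 6·5 = 40.

40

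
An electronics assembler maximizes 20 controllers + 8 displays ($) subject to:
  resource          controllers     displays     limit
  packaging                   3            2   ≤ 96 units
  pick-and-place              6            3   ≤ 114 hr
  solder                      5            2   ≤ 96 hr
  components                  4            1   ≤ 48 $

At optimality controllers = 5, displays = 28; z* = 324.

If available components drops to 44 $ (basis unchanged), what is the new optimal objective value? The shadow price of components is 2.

Δb = -4, so new z* = 324 + (2)·(-4) = 324 − 8 = 316.

316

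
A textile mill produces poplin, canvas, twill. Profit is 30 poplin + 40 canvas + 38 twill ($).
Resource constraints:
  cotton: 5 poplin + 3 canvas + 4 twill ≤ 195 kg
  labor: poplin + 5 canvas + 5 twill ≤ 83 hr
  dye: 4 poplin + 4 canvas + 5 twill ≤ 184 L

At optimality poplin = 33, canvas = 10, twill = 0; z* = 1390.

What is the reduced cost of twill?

Binding: cotton and labor. Non-binding: dye (12 unused).
Since dye is not tight, its dual is 0.
Dual feasibility on the basic columns requires 5·y_cotton + 1·y_labor = 30, 3·y_cotton + 5·y_labor = 40.
This yields shadow prices y_cotton = 5, y_labor = 5.
Reduced cost of twill: c₃ − yᵀa₃ = 38 − (5·4 + 5·5) = 38 − 45 = -7.

-7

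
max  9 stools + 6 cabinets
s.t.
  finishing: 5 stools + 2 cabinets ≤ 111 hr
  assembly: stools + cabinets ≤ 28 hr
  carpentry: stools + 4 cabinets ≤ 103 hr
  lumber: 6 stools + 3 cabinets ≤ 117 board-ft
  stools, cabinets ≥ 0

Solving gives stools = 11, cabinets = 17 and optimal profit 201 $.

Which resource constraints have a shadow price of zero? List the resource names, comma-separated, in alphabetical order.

finishing: 89/111 (slack 22)
assembly: 28/28 (binding)
carpentry: 79/103 (slack 24)
lumber: 117/117 (binding)
By complementary slackness, a constraint with positive slack has shadow price 0 → carpentry, finishing.

carpentry, finishing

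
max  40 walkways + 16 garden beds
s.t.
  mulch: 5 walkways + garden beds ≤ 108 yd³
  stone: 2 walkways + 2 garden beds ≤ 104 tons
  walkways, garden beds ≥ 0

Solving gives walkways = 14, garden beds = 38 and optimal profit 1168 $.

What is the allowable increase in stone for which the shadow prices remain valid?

Binding constraints: mulch, stone. The basis is B = [[5,1],[2,2]] with det 8.
Per unit increase in stone, x* moves by d = (-0.125, 0.625).
The basis stays optimal until walkways reaches 0; allowable increase = 112 tons.

112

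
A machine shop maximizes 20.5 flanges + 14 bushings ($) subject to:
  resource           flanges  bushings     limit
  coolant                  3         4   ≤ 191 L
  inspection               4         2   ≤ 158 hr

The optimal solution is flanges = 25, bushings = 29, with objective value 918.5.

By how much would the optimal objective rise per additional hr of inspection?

Both coolant and inspection are binding at x*.
Dual feasibility on the basic columns requires 3·y_coolant + 4·y_inspection = 20.5, 4·y_coolant + 2·y_inspection = 14.
→ y_coolant = 1.5 and y_inspection = 4.
Shadow price of inspection = 4.

4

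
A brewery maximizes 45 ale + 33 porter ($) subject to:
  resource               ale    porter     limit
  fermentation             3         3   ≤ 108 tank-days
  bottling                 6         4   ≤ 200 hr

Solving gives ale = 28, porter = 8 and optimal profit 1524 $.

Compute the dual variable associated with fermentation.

At the optimum: fermentation uses 108 of 108 (binding); bottling uses 200 of 200 (binding).
From A_Bᵀ y = c: 3·y_fermentation + 6·y_bottling = 45; 3·y_fermentation + 4·y_bottling = 33.
→ y_fermentation = 3 and y_bottling = 6.
Shadow price of fermentation = 3.

3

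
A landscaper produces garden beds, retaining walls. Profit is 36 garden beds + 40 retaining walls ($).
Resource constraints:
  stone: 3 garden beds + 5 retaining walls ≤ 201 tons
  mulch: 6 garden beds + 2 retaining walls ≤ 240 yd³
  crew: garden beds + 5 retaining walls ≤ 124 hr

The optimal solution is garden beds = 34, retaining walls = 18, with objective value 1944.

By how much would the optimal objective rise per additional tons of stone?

0

At the optimum: stone uses 192 of 201 (slack = 9); mulch uses 240 of 240 (binding); crew uses 124 of 124 (binding).
By complementary slackness, y = 0 for the non-binding constraint.
From A_Bᵀ y = c: 6·y_mulch + 1·y_crew = 36; 2·y_mulch + 5·y_crew = 40.
→ y_mulch = 5 and y_crew = 6.
Shadow price of stone = 0.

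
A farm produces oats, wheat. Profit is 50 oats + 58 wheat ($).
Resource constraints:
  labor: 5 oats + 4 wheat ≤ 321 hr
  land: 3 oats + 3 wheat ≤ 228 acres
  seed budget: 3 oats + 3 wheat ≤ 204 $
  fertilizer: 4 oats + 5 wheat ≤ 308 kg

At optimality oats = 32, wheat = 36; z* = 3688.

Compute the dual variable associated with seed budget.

Check each constraint at x*: labor 304/321 (slack 17); land 204/228 (slack 24); seed budget 204/204 (tight); fertilizer 308/308 (tight).
By complementary slackness, y = 0 for the non-binding constraints.
From A_Bᵀ y = c: 3·y_seed budget + 4·y_fertilizer = 50; 3·y_seed budget + 5·y_fertilizer = 58.
This yields shadow prices y_seed budget = 6, y_fertilizer = 8.
Shadow price of seed budget = 6.

6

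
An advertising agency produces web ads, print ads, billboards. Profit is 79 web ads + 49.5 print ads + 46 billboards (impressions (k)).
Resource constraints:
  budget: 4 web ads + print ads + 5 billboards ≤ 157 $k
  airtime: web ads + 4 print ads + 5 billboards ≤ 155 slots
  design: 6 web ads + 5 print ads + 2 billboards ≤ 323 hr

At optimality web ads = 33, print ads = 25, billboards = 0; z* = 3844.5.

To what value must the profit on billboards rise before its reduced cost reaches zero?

Check each constraint at x*: budget 157/157 (tight); airtime 133/155 (slack 22); design 323/323 (tight).
Since airtime is not tight, its dual is 0.
The binding rows give the dual system: 4·y_budget + 6·y_design = 79 and 1·y_budget + 5·y_design = 49.5.
→ y_budget = 7 and y_design = 8.5.
billboards enters the basis when its profit ≥ yᵀa₃ = 7·5 + 8.5·2 = 52.

52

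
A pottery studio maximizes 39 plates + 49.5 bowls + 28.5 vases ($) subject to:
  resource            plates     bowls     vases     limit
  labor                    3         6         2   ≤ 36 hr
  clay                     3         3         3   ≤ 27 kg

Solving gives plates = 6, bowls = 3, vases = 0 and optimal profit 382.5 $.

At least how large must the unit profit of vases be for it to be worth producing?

Both labor and clay are binding at x*.
Dual feasibility on the basic columns requires 3·y_labor + 3·y_clay = 39, 6·y_labor + 3·y_clay = 49.5.
This yields shadow prices y_labor = 3.5, y_clay = 9.5.
vases enters the basis when its profit ≥ yᵀa₃ = 3.5·2 + 9.5·3 = 35.5.

35.5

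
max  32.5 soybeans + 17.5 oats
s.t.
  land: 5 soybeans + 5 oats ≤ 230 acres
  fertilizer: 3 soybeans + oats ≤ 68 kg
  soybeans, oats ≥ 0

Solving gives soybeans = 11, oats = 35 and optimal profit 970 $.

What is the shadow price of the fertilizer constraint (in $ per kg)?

Check each constraint at x*: land 230/230 (tight); fertilizer 68/68 (tight).
From A_Bᵀ y = c: 5·y_land + 3·y_fertilizer = 32.5; 5·y_land + 1·y_fertilizer = 17.5.
Solving: y_land = 2, y_fertilizer = 7.5.
Shadow price of fertilizer = 7.5.

7.5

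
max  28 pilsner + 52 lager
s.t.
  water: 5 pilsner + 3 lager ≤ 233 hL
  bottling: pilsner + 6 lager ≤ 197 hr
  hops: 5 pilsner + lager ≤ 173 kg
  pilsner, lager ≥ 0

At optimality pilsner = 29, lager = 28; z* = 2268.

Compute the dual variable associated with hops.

At the optimum: water uses 229 of 233 (slack = 4); bottling uses 197 of 197 (binding); hops uses 173 of 173 (binding).
Since water is not tight, its dual is 0.
From A_Bᵀ y = c: 1·y_bottling + 5·y_hops = 28; 6·y_bottling + 1·y_hops = 52.
Solving: y_bottling = 8, y_hops = 4.
Shadow price of hops = 4.

4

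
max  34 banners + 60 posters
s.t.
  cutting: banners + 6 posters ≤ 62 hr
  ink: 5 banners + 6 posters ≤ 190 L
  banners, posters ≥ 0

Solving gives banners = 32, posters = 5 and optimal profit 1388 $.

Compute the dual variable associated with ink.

6

At the optimum: cutting uses 62 of 62 (binding); ink uses 190 of 190 (binding).
From A_Bᵀ y = c: 1·y_cutting + 5·y_ink = 34; 6·y_cutting + 6·y_ink = 60.
Solving: y_cutting = 4, y_ink = 6.
Shadow price of ink = 6.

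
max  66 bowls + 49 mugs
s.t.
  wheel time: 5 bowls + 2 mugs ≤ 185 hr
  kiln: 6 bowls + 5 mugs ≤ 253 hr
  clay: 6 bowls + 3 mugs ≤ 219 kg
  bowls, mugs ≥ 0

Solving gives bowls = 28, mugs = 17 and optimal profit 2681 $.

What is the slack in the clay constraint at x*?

clay used = 6·28 + 3·17 = 219; slack = 219 − 219 = 0.

0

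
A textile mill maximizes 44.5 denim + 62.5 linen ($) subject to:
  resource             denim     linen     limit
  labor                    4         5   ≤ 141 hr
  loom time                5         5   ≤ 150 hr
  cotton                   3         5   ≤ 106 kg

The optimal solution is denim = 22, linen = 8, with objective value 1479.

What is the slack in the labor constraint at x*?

13

labor used = 4·22 + 5·8 = 128; slack = 141 − 128 = 13.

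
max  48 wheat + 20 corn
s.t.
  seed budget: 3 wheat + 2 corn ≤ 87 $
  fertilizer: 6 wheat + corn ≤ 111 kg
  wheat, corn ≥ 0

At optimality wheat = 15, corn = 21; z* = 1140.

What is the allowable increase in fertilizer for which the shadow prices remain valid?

Binding constraints: seed budget, fertilizer. The basis is B = [[3,2],[6,1]] with det -9.
Per unit increase in fertilizer, x* moves by d = (0.2222, -0.3333).
The basis stays optimal until corn reaches 0; allowable increase = 63 kg.

63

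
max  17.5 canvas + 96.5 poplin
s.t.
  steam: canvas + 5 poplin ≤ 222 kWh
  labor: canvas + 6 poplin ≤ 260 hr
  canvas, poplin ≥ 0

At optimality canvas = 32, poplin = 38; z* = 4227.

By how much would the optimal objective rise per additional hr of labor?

9

Check each constraint at x*: steam 222/222 (tight); labor 260/260 (tight).
The binding rows give the dual system: 1·y_steam + 1·y_labor = 17.5 and 5·y_steam + 6·y_labor = 96.5.
This yields shadow prices y_steam = 8.5, y_labor = 9.
Shadow price of labor = 9.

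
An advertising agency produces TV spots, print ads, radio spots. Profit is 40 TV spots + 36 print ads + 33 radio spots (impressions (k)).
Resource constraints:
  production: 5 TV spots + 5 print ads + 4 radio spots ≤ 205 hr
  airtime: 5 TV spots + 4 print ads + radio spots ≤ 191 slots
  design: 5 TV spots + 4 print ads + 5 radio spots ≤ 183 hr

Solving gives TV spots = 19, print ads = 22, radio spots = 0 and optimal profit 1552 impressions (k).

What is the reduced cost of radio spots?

Binding: production and design. Non-binding: airtime (8 unused).
Since airtime is not tight, its dual is 0.
Dual feasibility on the basic columns requires 5·y_production + 5·y_design = 40, 5·y_production + 4·y_design = 36.
→ y_production = 4 and y_design = 4.
Reduced cost of radio spots: c₃ − yᵀa₃ = 33 − (4·4 + 4·5) = 33 − 36 = -3.

-3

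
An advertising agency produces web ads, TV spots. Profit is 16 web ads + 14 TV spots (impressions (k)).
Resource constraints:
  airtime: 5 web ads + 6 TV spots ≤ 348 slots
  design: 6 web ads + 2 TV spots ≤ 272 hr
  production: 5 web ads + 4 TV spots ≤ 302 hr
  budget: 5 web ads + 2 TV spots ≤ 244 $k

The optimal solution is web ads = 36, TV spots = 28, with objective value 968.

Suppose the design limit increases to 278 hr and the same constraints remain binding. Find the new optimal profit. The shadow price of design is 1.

Δb = 6, so new z* = 968 + (1)·(6) = 968 + 6 = 974.

974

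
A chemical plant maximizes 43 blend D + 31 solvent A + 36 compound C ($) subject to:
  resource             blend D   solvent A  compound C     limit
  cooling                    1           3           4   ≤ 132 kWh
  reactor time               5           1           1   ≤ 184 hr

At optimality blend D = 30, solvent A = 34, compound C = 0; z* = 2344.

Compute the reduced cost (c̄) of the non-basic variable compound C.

At the optimum: cooling uses 132 of 132 (binding); reactor time uses 184 of 184 (binding).
The binding rows give the dual system: 1·y_cooling + 5·y_reactor time = 43 and 3·y_cooling + 1·y_reactor time = 31.
This yields shadow prices y_cooling = 8, y_reactor time = 7.
Reduced cost of compound C: c₃ − yᵀa₃ = 36 − (8·4 + 7·1) = 36 − 39 = -3.

-3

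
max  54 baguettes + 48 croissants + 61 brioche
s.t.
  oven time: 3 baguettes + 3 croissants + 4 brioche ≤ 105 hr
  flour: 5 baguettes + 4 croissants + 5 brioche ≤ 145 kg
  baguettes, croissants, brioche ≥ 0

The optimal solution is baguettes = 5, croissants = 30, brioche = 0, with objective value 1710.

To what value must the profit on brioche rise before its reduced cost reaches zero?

62

Check each constraint at x*: oven time 105/105 (tight); flour 145/145 (tight).
From A_Bᵀ y = c: 3·y_oven time + 5·y_flour = 54; 3·y_oven time + 4·y_flour = 48.
This yields shadow prices y_oven time = 8, y_flour = 6.
brioche enters the basis when its profit ≥ yᵀa₃ = 8·4 + 6·5 = 62.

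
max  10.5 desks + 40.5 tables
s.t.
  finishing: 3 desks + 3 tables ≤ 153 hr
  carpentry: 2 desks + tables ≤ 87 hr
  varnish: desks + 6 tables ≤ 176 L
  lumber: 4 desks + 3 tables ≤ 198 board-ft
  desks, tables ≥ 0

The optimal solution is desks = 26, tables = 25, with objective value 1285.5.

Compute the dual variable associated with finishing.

1.5

At the optimum: finishing uses 153 of 153 (binding); carpentry uses 77 of 87 (slack = 10); varnish uses 176 of 176 (binding); lumber uses 179 of 198 (slack = 19).
By complementary slackness, y = 0 for the non-binding constraints.
From A_Bᵀ y = c: 3·y_finishing + 1·y_varnish = 10.5; 3·y_finishing + 6·y_varnish = 40.5.
This yields shadow prices y_finishing = 1.5, y_varnish = 6.
Shadow price of finishing = 1.5.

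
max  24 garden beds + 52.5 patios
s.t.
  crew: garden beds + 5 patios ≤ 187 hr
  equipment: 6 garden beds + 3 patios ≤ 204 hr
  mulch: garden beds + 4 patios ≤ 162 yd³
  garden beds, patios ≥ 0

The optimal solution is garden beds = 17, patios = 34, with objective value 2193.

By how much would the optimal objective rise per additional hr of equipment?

2.5

Binding: crew and equipment. Non-binding: mulch (9 unused).
By complementary slackness, y = 0 for the non-binding constraint.
From A_Bᵀ y = c: 1·y_crew + 6·y_equipment = 24; 5·y_crew + 3·y_equipment = 52.5.
→ y_crew = 9 and y_equipment = 2.5.
Shadow price of equipment = 2.5.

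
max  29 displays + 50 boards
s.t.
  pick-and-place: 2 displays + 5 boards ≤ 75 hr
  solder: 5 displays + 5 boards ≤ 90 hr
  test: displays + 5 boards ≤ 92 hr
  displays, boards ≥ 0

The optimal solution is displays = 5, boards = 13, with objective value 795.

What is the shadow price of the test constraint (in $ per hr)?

At the optimum: pick-and-place uses 75 of 75 (binding); solder uses 90 of 90 (binding); test uses 70 of 92 (slack = 22).
Since test is not tight, its dual is 0.
From A_Bᵀ y = c: 2·y_pick-and-place + 5·y_solder = 29; 5·y_pick-and-place + 5·y_solder = 50.
Solving: y_pick-and-place = 7, y_solder = 3.
Shadow price of test = 0.

0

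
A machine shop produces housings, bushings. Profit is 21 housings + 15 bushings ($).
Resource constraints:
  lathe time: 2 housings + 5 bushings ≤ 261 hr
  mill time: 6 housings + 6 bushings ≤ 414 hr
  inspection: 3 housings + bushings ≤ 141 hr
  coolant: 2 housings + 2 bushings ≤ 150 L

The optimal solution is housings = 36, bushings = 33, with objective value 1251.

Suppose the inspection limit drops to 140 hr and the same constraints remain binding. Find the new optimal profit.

Check each constraint at x*: lathe time 237/261 (slack 24); mill time 414/414 (tight); inspection 141/141 (tight); coolant 138/150 (slack 12).
By complementary slackness, y = 0 for the non-binding constraints.
From A_Bᵀ y = c: 6·y_mill time + 3·y_inspection = 21; 6·y_mill time + 1·y_inspection = 15.
→ y_mill time = 2 and y_inspection = 3.
Δz = y_inspection·Δb = 3 × (-1) = -3, so new z* = 1251 − 3 = 1248.

1248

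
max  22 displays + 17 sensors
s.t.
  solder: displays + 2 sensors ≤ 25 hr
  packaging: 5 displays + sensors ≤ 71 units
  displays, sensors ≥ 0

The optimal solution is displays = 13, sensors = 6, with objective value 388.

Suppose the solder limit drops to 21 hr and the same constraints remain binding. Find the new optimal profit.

Both solder and packaging are binding at x*.
Dual feasibility on the basic columns requires 1·y_solder + 5·y_packaging = 22, 2·y_solder + 1·y_packaging = 17.
This yields shadow prices y_solder = 7, y_packaging = 3.
Δz = y_solder·Δb = 7 × (-4) = -28, so new z* = 388 − 28 = 360.

360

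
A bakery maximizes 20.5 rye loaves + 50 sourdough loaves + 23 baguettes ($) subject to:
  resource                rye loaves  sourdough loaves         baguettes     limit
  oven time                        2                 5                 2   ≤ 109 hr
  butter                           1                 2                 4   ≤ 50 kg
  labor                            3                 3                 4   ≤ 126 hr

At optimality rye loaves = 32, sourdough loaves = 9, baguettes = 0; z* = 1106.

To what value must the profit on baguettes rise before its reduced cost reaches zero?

28

At the optimum: oven time uses 109 of 109 (binding); butter uses 50 of 50 (binding); labor uses 123 of 126 (slack = 3).
Since labor is not tight, its dual is 0.
From A_Bᵀ y = c: 2·y_oven time + 1·y_butter = 20.5; 5·y_oven time + 2·y_butter = 50.
This yields shadow prices y_oven time = 9, y_butter = 2.5.
baguettes enters the basis when its profit ≥ yᵀa₃ = 9·2 + 2.5·4 = 28.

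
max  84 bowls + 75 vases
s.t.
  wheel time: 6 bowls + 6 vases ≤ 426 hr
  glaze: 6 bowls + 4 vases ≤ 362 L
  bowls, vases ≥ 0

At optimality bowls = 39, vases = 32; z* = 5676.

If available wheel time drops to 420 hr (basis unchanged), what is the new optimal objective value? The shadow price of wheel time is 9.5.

5619

Δb = -6, so new z* = 5676 + (9.5)·(-6) = 5676 − 57 = 5619.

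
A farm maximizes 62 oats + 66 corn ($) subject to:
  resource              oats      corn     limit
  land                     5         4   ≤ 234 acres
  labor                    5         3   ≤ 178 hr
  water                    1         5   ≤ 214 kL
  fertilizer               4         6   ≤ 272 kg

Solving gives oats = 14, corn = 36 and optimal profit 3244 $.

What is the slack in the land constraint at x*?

20

land used = 5·14 + 4·36 = 214; slack = 234 − 214 = 20.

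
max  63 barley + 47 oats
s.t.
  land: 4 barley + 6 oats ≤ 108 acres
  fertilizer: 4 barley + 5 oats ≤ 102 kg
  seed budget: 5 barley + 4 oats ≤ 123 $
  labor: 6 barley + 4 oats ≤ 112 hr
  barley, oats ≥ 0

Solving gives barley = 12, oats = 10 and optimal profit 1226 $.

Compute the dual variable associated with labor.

9.5

Binding: land and labor. Non-binding: fertilizer (4 unused), seed budget (23 unused).
Since fertilizer, seed budget are not tight, their duals are 0.
The binding rows give the dual system: 4·y_land + 6·y_labor = 63 and 6·y_land + 4·y_labor = 47.
This yields shadow prices y_land = 1.5, y_labor = 9.5.
Shadow price of labor = 9.5.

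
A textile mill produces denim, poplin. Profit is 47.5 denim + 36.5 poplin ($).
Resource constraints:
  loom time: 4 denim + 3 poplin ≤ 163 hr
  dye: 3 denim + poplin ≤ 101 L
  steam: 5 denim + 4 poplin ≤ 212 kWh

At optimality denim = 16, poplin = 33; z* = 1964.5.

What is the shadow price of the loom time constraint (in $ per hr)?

Binding: loom time and steam. Non-binding: dye (20 unused).
Slack constraints have shadow price 0 (complementary slackness).
From A_Bᵀ y = c: 4·y_loom time + 5·y_steam = 47.5; 3·y_loom time + 4·y_steam = 36.5.
→ y_loom time = 7.5 and y_steam = 3.5.
Shadow price of loom time = 7.5.

7.5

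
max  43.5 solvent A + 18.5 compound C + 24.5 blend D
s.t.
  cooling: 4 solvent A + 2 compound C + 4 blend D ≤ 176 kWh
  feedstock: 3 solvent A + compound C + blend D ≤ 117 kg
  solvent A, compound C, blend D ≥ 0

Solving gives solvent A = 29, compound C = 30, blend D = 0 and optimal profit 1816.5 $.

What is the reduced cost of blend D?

Both cooling and feedstock are binding at x*.
Dual feasibility on the basic columns requires 4·y_cooling + 3·y_feedstock = 43.5, 2·y_cooling + 1·y_feedstock = 18.5.
→ y_cooling = 6 and y_feedstock = 6.5.
Reduced cost of blend D: c₃ − yᵀa₃ = 24.5 − (6·4 + 6.5·1) = 24.5 − 30.5 = -6.

-6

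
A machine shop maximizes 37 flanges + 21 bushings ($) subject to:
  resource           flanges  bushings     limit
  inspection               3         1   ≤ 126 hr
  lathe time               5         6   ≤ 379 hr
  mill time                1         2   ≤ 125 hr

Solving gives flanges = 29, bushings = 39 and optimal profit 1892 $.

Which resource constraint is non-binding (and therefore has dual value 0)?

inspection: 126/126 (binding)
lathe time: 379/379 (binding)
mill time: 107/125 (slack 18)
By complementary slackness, a constraint with positive slack has shadow price 0 → mill time.

mill time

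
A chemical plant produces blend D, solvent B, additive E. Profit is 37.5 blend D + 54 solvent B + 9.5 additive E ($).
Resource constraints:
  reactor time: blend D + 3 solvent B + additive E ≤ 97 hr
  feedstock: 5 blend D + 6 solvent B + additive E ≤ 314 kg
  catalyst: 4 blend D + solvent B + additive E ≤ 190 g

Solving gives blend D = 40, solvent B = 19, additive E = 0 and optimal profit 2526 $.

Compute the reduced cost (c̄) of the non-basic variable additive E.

-2

At the optimum: reactor time uses 97 of 97 (binding); feedstock uses 314 of 314 (binding); catalyst uses 179 of 190 (slack = 11).
By complementary slackness, y = 0 for the non-binding constraint.
The binding rows give the dual system: 1·y_reactor time + 5·y_feedstock = 37.5 and 3·y_reactor time + 6·y_feedstock = 54.
This yields shadow prices y_reactor time = 5, y_feedstock = 6.5.
Reduced cost of additive E: c₃ − yᵀa₃ = 9.5 − (5·1 + 6.5·1) = 9.5 − 11.5 = -2.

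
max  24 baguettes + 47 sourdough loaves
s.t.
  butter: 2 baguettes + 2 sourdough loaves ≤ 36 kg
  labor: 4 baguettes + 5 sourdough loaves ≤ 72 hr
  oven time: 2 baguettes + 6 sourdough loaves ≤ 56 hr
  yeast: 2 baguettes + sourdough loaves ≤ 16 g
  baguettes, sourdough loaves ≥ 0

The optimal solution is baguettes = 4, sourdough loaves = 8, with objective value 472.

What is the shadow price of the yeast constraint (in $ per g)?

At the optimum: butter uses 24 of 36 (slack = 12); labor uses 56 of 72 (slack = 16); oven time uses 56 of 56 (binding); yeast uses 16 of 16 (binding).
Since butter, labor are not tight, their duals are 0.
From A_Bᵀ y = c: 2·y_oven time + 2·y_yeast = 24; 6·y_oven time + 1·y_yeast = 47.
This yields shadow prices y_oven time = 7, y_yeast = 5.
Shadow price of yeast = 5.

5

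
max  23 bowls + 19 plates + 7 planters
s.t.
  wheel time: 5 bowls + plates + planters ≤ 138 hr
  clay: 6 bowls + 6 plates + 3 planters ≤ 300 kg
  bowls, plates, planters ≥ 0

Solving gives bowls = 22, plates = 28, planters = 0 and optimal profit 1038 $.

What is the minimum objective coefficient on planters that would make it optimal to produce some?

10

Check each constraint at x*: wheel time 138/138 (tight); clay 300/300 (tight).
From A_Bᵀ y = c: 5·y_wheel time + 6·y_clay = 23; 1·y_wheel time + 6·y_clay = 19.
→ y_wheel time = 1 and y_clay = 3.
planters enters the basis when its profit ≥ yᵀa₃ = 1·1 + 3·3 = 10.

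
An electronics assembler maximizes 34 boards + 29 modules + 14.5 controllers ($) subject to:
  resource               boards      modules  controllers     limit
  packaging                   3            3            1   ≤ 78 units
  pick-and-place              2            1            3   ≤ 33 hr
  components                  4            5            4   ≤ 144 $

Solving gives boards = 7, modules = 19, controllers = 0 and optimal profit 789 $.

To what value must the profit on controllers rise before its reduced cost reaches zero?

Check each constraint at x*: packaging 78/78 (tight); pick-and-place 33/33 (tight); components 123/144 (slack 21).
By complementary slackness, y = 0 for the non-binding constraint.
From A_Bᵀ y = c: 3·y_packaging + 2·y_pick-and-place = 34; 3·y_packaging + 1·y_pick-and-place = 29.
This yields shadow prices y_packaging = 8, y_pick-and-place = 5.
controllers enters the basis when its profit ≥ yᵀa₃ = 8·1 + 5·3 = 23.

23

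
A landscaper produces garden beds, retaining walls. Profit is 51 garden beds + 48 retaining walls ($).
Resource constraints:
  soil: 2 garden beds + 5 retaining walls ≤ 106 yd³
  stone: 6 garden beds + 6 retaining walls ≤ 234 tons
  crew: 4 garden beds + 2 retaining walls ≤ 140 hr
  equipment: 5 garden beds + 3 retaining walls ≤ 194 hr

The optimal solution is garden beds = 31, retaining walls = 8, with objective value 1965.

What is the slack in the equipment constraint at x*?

15

equipment used = 5·31 + 3·8 = 179; slack = 194 − 179 = 15.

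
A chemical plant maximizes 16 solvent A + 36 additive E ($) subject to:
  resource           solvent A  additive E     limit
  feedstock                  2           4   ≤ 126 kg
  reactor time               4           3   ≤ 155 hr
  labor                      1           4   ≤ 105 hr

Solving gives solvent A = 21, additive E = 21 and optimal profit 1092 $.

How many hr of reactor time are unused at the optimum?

reactor time used = 4·21 + 3·21 = 147; slack = 155 − 147 = 8.

8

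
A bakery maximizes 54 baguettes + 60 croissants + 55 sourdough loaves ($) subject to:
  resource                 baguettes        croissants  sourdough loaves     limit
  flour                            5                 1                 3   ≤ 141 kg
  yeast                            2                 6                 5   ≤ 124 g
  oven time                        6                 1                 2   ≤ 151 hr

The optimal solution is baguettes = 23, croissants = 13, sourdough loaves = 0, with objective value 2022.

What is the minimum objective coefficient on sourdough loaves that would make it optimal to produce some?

Binding: yeast and oven time. Non-binding: flour (13 unused).
Since flour is not tight, its dual is 0.
From A_Bᵀ y = c: 2·y_yeast + 6·y_oven time = 54; 6·y_yeast + 1·y_oven time = 60.
This yields shadow prices y_yeast = 9, y_oven time = 6.
sourdough loaves enters the basis when its profit ≥ yᵀa₃ = 9·5 + 6·2 = 57.

57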